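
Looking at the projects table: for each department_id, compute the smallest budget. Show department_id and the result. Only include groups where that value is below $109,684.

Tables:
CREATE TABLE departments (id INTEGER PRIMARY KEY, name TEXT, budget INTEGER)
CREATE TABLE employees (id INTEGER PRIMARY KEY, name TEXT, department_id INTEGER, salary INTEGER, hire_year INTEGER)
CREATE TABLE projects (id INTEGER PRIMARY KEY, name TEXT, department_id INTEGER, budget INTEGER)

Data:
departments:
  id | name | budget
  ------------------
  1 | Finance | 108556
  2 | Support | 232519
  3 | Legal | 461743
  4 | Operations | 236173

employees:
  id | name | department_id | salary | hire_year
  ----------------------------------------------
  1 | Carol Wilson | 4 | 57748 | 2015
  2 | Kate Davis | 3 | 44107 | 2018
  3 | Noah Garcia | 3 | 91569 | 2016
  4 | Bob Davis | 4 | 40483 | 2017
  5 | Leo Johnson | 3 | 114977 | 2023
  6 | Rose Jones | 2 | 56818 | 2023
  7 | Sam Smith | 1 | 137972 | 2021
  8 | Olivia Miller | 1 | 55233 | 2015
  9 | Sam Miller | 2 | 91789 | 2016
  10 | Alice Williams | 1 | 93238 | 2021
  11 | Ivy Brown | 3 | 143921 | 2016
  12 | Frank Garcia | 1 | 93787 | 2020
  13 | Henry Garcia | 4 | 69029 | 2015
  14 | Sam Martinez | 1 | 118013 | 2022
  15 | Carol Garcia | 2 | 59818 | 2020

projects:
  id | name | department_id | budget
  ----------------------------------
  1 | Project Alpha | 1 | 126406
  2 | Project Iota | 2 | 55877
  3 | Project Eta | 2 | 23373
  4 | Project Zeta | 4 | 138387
SELECT department_id, MIN(budget) AS min_budget FROM projects GROUP BY department_id HAVING MIN(budget) < 109684

Execution result:
department_id | min_budget
2 | 23373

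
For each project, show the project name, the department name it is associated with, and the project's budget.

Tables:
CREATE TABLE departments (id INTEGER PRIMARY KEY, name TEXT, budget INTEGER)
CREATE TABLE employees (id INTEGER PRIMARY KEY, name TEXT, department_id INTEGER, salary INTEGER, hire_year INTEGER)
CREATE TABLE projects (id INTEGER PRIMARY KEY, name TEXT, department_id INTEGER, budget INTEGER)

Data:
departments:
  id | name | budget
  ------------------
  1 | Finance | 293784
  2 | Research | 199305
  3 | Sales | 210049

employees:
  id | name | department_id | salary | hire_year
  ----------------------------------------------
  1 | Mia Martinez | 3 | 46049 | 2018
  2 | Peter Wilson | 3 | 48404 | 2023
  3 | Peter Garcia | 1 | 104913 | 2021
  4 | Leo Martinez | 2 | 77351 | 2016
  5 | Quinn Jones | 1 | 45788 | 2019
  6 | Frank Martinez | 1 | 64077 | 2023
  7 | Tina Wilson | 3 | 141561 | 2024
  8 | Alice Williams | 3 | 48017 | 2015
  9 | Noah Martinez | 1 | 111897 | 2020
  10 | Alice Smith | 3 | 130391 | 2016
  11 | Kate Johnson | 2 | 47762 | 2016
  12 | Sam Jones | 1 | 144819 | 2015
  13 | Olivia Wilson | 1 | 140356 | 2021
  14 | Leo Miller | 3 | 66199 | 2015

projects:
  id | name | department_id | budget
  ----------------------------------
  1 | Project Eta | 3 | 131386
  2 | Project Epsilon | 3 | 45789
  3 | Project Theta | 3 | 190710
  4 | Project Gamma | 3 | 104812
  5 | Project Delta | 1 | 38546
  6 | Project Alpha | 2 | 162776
SELECT c.name, p.name AS department, c.budget FROM projects c JOIN departments p ON c.department_id = p.id

Execution result:
name | department | budget
Project Eta | Sales | 131386
Project Epsilon | Sales | 45789
Project Theta | Sales | 190710
Project Gamma | Sales | 104812
Project Delta | Finance | 38546
Project Alpha | Research | 162776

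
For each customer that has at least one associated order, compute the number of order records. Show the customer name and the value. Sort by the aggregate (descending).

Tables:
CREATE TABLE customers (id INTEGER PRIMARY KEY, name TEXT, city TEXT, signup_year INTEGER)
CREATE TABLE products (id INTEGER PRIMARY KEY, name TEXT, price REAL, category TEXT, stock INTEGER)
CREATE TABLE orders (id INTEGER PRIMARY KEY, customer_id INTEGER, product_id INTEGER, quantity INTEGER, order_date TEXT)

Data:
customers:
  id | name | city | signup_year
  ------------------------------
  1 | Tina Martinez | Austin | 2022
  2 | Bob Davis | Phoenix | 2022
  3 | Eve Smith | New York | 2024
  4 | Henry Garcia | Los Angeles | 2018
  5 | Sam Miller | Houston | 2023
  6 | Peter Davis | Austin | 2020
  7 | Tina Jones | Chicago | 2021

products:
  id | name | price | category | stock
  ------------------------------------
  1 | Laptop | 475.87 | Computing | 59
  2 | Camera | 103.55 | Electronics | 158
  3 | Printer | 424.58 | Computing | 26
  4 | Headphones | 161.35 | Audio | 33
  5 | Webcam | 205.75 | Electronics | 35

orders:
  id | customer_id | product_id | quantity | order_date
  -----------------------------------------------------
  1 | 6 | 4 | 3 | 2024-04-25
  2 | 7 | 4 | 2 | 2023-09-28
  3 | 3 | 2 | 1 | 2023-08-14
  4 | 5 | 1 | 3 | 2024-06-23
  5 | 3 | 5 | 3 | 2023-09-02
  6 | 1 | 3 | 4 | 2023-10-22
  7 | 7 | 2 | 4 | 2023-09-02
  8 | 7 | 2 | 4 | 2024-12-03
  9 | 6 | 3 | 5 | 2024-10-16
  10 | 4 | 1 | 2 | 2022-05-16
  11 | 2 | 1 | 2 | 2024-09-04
SELECT p.name, COUNT(*) AS n FROM orders c JOIN customers p ON c.customer_id = p.id GROUP BY p.id, p.name ORDER BY n DESC

Execution result:
name | n
Tina Jones | 3
Eve Smith | 2
Peter Davis | 2
Tina Martinez | 1
Bob Davis | 1
Henry Garcia | 1
Sam Miller | 1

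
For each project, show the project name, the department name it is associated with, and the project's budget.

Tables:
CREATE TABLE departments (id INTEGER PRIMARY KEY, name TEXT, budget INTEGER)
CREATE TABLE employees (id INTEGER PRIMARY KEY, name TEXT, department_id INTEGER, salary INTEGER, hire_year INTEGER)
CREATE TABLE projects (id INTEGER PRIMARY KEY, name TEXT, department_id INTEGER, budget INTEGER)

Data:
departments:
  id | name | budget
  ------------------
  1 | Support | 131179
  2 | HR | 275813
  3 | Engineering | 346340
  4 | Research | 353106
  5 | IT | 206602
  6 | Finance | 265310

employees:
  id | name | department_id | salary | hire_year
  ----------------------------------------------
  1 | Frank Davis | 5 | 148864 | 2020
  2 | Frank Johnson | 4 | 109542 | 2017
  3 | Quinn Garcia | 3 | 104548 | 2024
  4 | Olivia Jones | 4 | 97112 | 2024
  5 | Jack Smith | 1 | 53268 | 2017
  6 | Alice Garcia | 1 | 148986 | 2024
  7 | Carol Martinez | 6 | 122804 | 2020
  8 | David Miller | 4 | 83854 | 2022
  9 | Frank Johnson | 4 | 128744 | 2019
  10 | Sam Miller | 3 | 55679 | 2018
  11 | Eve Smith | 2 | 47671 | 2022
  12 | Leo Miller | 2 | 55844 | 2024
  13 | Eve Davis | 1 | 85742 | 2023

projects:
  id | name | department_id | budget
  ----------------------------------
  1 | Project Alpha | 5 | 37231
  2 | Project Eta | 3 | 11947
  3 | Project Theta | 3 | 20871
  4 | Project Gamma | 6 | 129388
SELECT c.name, p.name AS department, c.budget FROM projects c JOIN departments p ON c.department_id = p.id

Execution result:
name | department | budget
Project Alpha | IT | 37231
Project Eta | Engineering | 11947
Project Theta | Engineering | 20871
Project Gamma | Finance | 129388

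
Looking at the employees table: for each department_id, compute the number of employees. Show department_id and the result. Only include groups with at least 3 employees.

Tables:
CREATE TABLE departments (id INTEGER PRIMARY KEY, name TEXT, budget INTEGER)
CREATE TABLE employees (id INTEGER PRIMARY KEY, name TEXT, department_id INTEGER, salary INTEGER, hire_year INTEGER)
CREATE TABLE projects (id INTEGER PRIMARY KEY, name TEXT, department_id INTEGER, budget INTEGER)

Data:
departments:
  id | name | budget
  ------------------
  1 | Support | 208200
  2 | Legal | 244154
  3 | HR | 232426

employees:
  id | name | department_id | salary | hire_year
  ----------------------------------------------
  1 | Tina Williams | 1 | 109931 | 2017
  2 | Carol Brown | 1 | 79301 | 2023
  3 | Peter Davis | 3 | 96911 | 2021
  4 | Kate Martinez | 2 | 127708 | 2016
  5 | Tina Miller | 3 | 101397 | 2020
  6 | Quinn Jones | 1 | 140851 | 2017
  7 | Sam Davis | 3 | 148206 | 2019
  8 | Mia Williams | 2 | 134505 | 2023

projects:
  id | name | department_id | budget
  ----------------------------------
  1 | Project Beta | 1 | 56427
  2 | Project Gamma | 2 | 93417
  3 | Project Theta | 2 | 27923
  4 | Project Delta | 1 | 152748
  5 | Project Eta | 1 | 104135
SELECT department_id, COUNT(*) AS n FROM employees GROUP BY department_id HAVING COUNT(*) >= 3

Execution result:
department_id | n
1 | 3
3 | 3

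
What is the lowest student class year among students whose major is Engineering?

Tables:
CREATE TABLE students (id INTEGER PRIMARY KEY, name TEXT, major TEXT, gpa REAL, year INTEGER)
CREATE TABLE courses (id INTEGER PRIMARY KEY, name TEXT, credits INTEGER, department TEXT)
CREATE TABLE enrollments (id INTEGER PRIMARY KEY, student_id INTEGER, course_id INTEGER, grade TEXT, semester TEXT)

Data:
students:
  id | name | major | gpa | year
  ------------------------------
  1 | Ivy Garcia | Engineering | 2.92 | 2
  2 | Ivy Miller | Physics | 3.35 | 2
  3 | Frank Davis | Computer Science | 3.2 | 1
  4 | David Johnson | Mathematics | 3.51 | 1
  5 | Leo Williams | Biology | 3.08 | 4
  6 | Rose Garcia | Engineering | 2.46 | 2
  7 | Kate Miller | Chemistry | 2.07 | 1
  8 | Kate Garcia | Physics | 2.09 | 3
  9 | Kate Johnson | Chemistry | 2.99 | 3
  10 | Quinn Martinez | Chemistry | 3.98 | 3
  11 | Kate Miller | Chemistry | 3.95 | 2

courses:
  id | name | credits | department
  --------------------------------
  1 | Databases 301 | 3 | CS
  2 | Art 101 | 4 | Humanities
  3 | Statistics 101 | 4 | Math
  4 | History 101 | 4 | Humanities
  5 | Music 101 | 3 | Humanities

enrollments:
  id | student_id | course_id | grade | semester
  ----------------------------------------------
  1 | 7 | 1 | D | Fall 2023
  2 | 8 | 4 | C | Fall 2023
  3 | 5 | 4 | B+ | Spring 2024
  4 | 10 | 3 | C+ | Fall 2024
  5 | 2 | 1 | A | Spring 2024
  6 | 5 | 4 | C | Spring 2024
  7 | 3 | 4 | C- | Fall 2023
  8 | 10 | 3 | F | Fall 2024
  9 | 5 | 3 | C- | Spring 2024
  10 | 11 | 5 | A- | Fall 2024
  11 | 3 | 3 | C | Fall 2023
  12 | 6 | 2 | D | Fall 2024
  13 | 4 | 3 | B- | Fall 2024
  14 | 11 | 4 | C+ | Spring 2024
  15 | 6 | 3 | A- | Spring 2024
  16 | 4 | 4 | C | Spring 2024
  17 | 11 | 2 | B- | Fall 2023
SELECT MIN(year) FROM students WHERE major = 'Engineering'

Execution result:
2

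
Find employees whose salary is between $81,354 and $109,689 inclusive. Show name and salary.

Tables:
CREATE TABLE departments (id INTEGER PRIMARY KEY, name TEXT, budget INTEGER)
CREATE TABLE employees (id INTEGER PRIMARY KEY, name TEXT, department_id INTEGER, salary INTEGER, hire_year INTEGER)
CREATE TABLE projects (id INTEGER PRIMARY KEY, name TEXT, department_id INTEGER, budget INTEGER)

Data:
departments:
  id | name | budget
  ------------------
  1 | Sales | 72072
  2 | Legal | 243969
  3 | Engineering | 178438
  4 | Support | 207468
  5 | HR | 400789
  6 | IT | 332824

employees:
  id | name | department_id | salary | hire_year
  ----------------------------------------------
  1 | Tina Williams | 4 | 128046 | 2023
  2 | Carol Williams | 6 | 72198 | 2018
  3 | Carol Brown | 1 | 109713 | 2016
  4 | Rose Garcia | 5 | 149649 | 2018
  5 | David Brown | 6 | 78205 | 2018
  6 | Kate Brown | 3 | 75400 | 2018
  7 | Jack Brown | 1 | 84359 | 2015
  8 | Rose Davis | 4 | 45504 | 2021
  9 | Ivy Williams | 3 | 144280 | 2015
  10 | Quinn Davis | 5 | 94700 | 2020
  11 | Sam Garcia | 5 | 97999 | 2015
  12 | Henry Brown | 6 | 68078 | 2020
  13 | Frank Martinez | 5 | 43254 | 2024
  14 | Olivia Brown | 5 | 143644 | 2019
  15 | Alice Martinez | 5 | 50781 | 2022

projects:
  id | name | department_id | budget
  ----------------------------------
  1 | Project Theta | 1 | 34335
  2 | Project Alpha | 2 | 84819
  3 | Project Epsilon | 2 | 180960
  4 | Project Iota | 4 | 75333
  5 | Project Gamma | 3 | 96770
SELECT name, salary FROM employees WHERE salary BETWEEN 81354 AND 109689

Execution result:
name | salary
Jack Brown | 84359
Quinn Davis | 94700
Sam Garcia | 97999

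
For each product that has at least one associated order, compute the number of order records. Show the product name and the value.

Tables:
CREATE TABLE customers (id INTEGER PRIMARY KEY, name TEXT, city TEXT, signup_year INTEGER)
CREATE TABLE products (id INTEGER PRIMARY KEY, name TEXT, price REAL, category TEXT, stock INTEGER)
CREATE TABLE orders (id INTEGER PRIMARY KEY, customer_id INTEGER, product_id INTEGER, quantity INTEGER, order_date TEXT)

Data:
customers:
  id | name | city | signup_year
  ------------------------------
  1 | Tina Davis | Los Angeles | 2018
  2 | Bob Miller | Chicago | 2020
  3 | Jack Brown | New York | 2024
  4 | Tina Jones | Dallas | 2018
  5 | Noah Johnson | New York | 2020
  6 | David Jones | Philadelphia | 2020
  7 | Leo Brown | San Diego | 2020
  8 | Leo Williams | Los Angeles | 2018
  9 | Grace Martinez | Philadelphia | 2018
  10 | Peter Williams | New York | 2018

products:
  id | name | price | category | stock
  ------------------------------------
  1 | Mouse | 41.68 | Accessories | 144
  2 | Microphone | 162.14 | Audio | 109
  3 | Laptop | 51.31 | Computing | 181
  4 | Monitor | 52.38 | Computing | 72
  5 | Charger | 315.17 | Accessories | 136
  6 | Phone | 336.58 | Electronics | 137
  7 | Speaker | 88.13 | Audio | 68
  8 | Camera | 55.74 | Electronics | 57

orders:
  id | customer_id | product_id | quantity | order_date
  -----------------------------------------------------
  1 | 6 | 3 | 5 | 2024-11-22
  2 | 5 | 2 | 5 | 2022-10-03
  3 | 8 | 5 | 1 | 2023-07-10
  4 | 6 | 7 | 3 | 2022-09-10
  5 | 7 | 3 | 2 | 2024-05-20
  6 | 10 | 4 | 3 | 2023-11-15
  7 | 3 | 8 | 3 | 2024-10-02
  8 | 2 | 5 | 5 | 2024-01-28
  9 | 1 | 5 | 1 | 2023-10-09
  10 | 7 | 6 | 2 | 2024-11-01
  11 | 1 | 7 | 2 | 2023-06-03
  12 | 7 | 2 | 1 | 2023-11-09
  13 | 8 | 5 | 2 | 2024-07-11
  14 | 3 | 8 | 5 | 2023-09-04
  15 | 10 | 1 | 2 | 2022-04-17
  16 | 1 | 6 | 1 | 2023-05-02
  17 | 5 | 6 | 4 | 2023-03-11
SELECT p.name, COUNT(*) AS n FROM orders c JOIN products p ON c.product_id = p.id GROUP BY p.id, p.name

Execution result:
name | n
Mouse | 1
Microphone | 2
Laptop | 2
Monitor | 1
Charger | 4
Phone | 3
Speaker | 2
Camera | 2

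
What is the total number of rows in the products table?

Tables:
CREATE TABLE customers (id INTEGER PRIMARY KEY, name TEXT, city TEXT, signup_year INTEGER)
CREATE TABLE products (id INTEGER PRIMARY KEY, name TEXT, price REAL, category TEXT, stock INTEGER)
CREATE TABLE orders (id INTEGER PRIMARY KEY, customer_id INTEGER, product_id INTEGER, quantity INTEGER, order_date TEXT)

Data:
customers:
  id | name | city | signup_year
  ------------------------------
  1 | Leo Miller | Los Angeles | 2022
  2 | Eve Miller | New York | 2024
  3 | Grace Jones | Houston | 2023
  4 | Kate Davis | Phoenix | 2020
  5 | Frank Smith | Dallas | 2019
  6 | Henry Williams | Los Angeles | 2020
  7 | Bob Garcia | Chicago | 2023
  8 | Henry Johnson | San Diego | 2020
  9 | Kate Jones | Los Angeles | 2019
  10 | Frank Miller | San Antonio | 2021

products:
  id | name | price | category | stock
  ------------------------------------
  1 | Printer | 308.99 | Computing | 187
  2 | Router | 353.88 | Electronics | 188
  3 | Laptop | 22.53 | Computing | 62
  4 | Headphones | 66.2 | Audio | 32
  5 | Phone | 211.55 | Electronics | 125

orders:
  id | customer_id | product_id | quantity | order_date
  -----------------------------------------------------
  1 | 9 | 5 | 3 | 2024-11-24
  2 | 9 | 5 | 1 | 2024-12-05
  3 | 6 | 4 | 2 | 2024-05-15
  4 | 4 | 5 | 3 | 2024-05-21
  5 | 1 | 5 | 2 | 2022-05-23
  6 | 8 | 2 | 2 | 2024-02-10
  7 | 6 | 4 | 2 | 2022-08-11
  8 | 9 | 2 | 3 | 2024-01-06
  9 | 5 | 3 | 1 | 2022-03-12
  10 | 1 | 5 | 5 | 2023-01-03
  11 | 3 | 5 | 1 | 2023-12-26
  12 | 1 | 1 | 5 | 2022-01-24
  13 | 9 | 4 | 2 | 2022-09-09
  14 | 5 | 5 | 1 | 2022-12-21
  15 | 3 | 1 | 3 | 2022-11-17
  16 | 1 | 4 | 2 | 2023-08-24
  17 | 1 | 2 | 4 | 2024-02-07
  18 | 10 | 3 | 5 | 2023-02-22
SELECT COUNT(*) FROM products

Execution result:
5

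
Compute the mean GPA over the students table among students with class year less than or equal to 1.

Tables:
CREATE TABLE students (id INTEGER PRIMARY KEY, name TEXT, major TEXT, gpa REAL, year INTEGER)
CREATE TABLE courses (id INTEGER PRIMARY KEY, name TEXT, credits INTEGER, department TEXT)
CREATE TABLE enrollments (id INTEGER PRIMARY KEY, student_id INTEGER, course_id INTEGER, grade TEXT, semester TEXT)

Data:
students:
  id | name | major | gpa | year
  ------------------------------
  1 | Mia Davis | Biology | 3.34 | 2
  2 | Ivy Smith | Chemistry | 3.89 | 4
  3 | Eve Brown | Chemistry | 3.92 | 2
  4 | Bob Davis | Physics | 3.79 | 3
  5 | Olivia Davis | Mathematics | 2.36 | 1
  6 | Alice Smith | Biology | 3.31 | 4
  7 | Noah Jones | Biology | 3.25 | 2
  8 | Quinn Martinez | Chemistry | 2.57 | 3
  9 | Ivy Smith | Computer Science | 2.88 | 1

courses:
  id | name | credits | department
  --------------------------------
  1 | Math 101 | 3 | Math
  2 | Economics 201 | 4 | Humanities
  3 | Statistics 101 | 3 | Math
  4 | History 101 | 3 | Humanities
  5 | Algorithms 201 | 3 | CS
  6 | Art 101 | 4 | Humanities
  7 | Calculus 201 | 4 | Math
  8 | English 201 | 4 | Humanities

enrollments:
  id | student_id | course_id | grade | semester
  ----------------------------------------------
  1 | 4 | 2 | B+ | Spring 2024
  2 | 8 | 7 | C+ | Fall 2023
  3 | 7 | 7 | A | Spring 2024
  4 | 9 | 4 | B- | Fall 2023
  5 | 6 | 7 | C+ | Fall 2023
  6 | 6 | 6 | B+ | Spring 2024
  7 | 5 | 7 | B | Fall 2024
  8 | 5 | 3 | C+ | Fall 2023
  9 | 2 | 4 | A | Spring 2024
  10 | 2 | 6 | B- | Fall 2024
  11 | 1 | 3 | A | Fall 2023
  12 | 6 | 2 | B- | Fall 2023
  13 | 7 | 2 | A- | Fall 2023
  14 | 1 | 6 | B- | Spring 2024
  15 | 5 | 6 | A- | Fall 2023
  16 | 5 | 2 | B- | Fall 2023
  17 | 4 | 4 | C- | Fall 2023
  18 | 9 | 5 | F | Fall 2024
SELECT AVG(gpa) FROM students WHERE year <= 1

Execution result:
2.62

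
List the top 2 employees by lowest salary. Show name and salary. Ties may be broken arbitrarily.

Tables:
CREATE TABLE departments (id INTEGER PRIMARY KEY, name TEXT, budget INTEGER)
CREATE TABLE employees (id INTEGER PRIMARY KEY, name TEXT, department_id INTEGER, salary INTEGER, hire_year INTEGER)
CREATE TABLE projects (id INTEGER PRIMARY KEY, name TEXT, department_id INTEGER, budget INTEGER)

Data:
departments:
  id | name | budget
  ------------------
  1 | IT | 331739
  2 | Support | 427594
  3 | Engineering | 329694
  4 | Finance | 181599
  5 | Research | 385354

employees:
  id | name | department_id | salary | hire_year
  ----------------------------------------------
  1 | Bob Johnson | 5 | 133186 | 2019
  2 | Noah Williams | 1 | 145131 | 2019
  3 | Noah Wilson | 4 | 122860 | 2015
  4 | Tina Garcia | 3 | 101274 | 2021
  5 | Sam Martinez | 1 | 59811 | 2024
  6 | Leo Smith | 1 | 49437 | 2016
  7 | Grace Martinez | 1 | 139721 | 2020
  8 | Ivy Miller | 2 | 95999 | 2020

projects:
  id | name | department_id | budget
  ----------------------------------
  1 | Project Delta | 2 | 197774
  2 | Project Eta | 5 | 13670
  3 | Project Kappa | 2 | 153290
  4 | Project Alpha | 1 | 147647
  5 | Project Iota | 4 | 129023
SELECT name, salary FROM employees ORDER BY salary ASC LIMIT 2

Execution result:
name | salary
Leo Smith | 49437
Sam Martinez | 59811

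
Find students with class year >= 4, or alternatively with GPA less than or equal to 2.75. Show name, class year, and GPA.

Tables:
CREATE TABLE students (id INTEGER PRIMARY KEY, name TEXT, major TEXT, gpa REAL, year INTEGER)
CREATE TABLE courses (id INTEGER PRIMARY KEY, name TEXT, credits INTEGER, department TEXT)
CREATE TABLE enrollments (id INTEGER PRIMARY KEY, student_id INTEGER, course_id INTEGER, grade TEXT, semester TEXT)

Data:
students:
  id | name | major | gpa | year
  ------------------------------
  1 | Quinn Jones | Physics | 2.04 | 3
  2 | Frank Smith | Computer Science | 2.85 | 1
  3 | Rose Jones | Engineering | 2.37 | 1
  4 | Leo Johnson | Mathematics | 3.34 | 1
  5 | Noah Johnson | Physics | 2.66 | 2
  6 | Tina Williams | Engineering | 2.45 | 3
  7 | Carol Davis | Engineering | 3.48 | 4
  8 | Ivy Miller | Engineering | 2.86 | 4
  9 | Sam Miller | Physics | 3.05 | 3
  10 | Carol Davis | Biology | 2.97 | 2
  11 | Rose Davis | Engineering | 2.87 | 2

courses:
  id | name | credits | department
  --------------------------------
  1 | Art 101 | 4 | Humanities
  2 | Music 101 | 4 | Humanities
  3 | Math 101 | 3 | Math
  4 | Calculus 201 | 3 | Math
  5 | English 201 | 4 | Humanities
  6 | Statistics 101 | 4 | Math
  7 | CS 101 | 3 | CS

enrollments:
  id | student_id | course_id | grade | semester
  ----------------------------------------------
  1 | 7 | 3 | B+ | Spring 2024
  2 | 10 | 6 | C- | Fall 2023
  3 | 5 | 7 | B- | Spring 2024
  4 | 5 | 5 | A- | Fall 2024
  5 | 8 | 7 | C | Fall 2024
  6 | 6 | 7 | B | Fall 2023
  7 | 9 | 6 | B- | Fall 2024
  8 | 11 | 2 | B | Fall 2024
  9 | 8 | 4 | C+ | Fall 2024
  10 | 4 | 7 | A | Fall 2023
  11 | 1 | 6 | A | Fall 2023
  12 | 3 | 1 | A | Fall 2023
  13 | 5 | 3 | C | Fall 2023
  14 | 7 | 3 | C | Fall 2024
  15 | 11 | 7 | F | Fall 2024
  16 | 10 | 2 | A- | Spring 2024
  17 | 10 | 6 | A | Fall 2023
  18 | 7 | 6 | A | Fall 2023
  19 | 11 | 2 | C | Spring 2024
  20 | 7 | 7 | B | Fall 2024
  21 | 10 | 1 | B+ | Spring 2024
SELECT name, year, gpa FROM students WHERE year >= 4 OR gpa <= 2.75

Execution result:
name | year | gpa
Quinn Jones | 3 | 2.04
Rose Jones | 1 | 2.37
Noah Johnson | 2 | 2.66
Tina Williams | 3 | 2.45
Carol Davis | 4 | 3.48
Ivy Miller | 4 | 2.86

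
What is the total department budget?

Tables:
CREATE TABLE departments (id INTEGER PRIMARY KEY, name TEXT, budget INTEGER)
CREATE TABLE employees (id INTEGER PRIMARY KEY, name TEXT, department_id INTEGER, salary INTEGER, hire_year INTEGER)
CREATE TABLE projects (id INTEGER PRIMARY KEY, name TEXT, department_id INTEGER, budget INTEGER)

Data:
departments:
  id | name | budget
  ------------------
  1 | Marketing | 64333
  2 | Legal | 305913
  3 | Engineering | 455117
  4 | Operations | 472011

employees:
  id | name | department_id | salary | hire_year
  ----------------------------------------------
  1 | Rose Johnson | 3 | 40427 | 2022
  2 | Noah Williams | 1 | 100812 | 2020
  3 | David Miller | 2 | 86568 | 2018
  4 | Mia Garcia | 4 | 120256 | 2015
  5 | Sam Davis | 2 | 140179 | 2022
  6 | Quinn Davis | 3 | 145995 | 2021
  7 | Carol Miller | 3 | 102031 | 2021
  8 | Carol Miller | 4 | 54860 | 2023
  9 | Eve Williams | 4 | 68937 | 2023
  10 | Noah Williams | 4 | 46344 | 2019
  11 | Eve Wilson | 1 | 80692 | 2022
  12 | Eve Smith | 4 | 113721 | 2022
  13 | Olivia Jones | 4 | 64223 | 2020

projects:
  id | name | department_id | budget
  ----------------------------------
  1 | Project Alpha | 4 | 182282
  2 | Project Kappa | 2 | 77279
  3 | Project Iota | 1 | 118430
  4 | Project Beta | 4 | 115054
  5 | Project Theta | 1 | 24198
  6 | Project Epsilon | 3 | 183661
SELECT SUM(budget) FROM departments

Execution result:
1297374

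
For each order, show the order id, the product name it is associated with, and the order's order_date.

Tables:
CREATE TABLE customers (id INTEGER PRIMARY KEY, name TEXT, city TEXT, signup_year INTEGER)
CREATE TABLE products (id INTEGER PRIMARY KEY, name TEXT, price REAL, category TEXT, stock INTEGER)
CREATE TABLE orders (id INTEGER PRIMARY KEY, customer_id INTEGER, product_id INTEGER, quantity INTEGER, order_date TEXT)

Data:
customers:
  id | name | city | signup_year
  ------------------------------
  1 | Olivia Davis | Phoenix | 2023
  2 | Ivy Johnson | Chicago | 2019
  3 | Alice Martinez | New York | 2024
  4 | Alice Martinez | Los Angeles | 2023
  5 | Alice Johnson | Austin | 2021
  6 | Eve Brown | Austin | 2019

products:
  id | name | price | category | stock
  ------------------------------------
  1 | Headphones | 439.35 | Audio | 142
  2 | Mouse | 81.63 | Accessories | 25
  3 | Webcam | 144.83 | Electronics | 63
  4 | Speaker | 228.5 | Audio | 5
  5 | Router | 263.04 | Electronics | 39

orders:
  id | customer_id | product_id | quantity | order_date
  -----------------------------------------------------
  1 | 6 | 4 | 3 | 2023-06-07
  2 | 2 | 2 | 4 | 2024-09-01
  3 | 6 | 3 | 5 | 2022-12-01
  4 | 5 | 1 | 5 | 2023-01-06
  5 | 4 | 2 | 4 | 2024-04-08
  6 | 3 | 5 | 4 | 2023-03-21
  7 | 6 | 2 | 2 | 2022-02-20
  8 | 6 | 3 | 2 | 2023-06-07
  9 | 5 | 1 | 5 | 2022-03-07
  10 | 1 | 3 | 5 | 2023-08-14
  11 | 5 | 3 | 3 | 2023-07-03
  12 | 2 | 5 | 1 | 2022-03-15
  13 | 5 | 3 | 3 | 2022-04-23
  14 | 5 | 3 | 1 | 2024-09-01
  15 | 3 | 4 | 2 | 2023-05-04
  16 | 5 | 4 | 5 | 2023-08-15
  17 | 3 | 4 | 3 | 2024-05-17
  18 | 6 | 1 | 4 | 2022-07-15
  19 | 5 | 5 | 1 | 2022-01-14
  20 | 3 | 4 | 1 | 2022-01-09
SELECT c.id, p.name AS product, c.order_date FROM orders c JOIN products p ON c.product_id = p.id

Execution result:
id | product | order_date
1 | Speaker | 2023-06-07
2 | Mouse | 2024-09-01
3 | Webcam | 2022-12-01
4 | Headphones | 2023-01-06
5 | Mouse | 2024-04-08
6 | Router | 2023-03-21
7 | Mouse | 2022-02-20
8 | Webcam | 2023-06-07
9 | Headphones | 2022-03-07
10 | Webcam | 2023-08-14
11 | Webcam | 2023-07-03
12 | Router | 2022-03-15
13 | Webcam | 2022-04-23
14 | Webcam | 2024-09-01
15 | Speaker | 2023-05-04
16 | Speaker | 2023-08-15
17 | Speaker | 2024-05-17
18 | Headphones | 2022-07-15
19 | Router | 2022-01-14
20 | Speaker | 2022-01-09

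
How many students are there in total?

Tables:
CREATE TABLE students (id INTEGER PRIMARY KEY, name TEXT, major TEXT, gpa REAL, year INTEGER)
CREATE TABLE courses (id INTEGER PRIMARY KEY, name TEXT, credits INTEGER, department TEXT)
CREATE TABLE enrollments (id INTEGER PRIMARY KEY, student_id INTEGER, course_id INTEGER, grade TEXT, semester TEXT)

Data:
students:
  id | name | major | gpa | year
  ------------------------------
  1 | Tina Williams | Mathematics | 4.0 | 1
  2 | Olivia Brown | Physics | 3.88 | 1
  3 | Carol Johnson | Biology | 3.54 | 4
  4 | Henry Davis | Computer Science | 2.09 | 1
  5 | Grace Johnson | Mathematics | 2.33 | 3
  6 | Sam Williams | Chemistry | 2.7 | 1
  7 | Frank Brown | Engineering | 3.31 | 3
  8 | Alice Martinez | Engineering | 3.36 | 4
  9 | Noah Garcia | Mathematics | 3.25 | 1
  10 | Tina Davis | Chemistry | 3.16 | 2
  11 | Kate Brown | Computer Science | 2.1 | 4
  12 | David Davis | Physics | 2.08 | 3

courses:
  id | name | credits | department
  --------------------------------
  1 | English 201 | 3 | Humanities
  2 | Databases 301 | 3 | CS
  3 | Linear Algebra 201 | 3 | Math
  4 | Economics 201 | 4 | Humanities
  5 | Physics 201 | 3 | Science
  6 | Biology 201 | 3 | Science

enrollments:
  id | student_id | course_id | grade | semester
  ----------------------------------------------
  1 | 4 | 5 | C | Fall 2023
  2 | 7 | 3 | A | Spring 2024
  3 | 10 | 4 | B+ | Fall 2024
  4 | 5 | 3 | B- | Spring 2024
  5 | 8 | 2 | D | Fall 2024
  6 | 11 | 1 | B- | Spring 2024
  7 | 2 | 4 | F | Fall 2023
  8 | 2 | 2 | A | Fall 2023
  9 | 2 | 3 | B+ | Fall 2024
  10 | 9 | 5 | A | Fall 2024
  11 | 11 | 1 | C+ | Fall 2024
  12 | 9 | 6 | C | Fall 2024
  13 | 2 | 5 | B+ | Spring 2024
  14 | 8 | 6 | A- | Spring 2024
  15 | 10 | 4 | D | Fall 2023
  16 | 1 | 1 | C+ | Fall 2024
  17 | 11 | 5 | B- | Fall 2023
SELECT COUNT(*) FROM students

Execution result:
12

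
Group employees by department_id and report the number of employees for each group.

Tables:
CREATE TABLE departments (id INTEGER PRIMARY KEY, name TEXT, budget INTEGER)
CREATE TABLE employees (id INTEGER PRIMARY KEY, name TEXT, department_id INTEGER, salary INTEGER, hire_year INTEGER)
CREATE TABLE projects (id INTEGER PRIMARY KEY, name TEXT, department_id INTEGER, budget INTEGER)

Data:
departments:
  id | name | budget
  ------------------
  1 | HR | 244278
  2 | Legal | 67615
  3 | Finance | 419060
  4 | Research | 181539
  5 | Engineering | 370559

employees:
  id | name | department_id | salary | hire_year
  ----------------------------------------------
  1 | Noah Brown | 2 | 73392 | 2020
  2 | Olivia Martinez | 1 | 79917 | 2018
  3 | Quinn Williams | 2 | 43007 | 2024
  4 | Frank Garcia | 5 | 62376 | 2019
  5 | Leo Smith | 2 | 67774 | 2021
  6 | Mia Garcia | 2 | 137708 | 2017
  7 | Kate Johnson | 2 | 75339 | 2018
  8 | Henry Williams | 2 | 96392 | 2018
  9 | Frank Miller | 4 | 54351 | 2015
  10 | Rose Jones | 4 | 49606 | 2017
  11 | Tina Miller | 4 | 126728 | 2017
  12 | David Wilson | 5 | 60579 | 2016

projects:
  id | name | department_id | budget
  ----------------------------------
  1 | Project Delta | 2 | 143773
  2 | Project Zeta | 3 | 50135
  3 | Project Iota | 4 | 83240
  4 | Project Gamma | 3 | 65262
SELECT department_id, COUNT(*) AS n FROM employees GROUP BY department_id

Execution result:
department_id | n
1 | 1
2 | 6
4 | 3
5 | 2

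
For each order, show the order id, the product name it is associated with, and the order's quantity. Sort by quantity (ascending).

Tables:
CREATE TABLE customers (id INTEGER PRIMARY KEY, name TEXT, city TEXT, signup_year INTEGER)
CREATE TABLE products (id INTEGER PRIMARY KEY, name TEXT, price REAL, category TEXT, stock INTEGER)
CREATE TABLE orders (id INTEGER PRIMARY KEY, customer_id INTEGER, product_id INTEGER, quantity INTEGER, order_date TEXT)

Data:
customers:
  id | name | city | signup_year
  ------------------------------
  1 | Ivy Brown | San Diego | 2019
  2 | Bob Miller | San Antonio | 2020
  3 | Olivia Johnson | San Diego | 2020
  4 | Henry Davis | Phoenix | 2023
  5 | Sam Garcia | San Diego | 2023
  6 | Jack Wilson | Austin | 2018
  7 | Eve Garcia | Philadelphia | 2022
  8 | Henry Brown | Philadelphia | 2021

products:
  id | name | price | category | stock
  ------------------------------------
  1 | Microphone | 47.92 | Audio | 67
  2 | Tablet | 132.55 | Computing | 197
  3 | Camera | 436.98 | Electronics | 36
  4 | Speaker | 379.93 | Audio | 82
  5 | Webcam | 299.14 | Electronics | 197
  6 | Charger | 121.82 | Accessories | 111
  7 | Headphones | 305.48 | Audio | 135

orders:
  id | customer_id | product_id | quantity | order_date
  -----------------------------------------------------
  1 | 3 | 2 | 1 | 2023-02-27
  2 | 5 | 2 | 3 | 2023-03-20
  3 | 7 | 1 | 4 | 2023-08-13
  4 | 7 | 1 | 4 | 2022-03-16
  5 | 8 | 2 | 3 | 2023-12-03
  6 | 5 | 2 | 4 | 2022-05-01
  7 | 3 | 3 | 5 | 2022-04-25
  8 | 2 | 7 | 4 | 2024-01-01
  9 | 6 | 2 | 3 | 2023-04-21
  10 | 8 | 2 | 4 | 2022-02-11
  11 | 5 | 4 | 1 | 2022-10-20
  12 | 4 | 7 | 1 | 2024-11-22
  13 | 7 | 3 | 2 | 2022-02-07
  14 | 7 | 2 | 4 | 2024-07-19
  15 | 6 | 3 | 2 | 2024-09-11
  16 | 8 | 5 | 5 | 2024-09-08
SELECT c.id, p.name AS product, c.quantity FROM orders c JOIN products p ON c.product_id = p.id ORDER BY c.quantity ASC

Execution result:
id | product | quantity
1 | Tablet | 1
11 | Speaker | 1
12 | Headphones | 1
13 | Camera | 2
15 | Camera | 2
2 | Tablet | 3
5 | Tablet | 3
9 | Tablet | 3
3 | Microphone | 4
4 | Microphone | 4
6 | Tablet | 4
8 | Headphones | 4
10 | Tablet | 4
14 | Tablet | 4
7 | Camera | 5
16 | Webcam | 5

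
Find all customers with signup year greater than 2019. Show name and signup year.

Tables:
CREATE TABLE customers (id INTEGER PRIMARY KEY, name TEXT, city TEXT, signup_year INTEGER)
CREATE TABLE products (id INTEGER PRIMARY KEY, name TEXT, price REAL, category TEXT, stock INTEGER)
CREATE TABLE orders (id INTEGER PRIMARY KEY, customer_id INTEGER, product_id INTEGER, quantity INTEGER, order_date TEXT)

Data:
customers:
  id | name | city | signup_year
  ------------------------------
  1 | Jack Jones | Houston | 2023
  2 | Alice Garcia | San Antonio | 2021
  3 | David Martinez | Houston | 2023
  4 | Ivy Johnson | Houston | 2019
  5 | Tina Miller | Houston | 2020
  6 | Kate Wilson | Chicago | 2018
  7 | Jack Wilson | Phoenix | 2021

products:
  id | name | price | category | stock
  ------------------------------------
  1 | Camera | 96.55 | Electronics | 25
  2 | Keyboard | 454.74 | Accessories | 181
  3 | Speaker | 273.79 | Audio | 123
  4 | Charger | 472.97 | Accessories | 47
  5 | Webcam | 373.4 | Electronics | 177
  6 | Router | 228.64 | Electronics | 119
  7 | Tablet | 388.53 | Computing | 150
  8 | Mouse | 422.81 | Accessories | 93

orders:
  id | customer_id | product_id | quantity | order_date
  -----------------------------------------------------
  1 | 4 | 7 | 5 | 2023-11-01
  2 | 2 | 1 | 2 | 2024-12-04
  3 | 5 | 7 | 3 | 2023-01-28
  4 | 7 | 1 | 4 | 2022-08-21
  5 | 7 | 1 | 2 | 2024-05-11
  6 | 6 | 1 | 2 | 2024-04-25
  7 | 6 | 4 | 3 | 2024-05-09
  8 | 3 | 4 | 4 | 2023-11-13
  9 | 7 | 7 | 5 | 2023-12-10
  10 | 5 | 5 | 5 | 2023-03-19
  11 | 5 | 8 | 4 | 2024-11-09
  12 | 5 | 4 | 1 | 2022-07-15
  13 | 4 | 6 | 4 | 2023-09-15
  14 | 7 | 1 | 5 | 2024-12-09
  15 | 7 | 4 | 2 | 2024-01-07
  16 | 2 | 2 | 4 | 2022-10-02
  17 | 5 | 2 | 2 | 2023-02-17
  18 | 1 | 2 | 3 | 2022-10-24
SELECT name, signup_year FROM customers WHERE signup_year > 2019

Execution result:
name | signup_year
Jack Jones | 2023
Alice Garcia | 2021
David Martinez | 2023
Tina Miller | 2020
Jack Wilson | 2021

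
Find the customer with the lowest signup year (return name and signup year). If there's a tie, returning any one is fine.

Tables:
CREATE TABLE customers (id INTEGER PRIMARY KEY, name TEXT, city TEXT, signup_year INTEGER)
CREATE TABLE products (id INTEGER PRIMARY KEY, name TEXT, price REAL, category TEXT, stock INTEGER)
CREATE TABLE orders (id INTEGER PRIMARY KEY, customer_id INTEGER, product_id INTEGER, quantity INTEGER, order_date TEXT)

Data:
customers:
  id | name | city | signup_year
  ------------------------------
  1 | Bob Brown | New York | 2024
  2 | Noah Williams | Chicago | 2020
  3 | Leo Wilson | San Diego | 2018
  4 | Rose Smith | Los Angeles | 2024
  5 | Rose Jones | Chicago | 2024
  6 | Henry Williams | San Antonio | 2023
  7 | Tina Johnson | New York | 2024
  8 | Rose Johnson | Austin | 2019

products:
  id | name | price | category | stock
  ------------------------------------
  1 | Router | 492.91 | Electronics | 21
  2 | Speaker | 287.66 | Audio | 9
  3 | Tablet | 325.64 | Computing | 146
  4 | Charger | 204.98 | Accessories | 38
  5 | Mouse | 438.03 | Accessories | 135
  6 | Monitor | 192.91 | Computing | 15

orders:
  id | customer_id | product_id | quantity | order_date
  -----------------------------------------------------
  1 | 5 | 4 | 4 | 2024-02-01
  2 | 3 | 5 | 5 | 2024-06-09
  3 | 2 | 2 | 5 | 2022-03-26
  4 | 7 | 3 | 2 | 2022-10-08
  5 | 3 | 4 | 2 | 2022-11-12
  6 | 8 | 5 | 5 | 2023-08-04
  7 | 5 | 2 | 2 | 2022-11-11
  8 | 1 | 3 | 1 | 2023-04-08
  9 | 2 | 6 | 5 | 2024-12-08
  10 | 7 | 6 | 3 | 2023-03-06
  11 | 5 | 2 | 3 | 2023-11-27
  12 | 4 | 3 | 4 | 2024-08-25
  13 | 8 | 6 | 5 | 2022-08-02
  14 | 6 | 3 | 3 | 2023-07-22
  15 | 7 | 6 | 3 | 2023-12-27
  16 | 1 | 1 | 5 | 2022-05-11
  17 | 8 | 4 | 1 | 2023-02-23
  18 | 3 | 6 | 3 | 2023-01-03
SELECT name, signup_year FROM customers ORDER BY signup_year ASC LIMIT 1

Execution result:
name | signup_year
Leo Wilson | 2018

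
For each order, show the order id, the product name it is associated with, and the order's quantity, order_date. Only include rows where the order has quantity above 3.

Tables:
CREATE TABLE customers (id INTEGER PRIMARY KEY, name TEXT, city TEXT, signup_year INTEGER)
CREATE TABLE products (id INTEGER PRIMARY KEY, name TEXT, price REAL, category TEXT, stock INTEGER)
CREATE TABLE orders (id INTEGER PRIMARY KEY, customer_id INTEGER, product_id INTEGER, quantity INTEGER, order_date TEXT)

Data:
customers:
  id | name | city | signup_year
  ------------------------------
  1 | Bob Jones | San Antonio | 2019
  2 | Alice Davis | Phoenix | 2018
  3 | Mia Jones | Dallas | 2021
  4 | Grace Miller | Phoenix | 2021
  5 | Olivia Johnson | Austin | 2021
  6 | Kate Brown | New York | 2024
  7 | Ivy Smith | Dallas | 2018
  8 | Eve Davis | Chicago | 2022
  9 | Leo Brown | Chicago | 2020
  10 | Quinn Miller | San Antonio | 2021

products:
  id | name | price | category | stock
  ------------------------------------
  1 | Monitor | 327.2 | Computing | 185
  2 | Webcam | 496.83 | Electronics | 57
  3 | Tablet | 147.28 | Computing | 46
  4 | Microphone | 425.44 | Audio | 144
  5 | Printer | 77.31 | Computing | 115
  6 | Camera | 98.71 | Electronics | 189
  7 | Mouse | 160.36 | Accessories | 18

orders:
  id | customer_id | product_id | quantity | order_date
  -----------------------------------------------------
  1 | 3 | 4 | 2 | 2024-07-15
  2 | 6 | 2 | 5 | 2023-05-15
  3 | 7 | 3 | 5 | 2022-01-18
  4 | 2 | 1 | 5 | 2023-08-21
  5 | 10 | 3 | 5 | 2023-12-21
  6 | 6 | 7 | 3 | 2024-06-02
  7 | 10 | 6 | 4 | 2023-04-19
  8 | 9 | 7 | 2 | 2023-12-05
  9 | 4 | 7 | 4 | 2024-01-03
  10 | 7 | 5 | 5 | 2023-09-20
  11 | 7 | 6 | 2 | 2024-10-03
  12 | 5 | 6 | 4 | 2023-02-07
SELECT c.id, p.name AS product, c.quantity, c.order_date FROM orders c JOIN products p ON c.product_id = p.id WHERE c.quantity > 3

Execution result:
id | product | quantity | order_date
2 | Webcam | 5 | 2023-05-15
3 | Tablet | 5 | 2022-01-18
4 | Monitor | 5 | 2023-08-21
5 | Tablet | 5 | 2023-12-21
7 | Camera | 4 | 2023-04-19
9 | Mouse | 4 | 2024-01-03
10 | Printer | 5 | 2023-09-20
12 | Camera | 4 | 2023-02-07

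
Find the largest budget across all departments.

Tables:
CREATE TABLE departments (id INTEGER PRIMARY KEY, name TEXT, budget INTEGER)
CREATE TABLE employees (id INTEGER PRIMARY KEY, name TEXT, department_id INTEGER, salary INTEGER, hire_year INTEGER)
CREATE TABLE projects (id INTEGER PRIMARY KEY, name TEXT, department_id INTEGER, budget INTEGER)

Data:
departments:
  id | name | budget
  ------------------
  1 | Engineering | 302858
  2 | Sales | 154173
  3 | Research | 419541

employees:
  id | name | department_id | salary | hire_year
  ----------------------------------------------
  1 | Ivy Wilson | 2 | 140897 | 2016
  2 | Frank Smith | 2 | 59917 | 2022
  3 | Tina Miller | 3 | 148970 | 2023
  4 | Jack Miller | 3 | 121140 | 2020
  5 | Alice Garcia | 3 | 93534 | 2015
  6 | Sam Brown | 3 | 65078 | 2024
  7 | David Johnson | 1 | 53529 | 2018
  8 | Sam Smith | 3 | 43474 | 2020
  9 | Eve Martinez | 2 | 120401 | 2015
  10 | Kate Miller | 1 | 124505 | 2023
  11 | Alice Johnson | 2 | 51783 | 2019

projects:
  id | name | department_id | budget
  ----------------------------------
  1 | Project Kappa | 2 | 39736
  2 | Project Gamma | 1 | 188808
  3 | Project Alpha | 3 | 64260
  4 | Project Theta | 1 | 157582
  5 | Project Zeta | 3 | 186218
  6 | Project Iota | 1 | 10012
SELECT MAX(budget) FROM departments

Execution result:
419541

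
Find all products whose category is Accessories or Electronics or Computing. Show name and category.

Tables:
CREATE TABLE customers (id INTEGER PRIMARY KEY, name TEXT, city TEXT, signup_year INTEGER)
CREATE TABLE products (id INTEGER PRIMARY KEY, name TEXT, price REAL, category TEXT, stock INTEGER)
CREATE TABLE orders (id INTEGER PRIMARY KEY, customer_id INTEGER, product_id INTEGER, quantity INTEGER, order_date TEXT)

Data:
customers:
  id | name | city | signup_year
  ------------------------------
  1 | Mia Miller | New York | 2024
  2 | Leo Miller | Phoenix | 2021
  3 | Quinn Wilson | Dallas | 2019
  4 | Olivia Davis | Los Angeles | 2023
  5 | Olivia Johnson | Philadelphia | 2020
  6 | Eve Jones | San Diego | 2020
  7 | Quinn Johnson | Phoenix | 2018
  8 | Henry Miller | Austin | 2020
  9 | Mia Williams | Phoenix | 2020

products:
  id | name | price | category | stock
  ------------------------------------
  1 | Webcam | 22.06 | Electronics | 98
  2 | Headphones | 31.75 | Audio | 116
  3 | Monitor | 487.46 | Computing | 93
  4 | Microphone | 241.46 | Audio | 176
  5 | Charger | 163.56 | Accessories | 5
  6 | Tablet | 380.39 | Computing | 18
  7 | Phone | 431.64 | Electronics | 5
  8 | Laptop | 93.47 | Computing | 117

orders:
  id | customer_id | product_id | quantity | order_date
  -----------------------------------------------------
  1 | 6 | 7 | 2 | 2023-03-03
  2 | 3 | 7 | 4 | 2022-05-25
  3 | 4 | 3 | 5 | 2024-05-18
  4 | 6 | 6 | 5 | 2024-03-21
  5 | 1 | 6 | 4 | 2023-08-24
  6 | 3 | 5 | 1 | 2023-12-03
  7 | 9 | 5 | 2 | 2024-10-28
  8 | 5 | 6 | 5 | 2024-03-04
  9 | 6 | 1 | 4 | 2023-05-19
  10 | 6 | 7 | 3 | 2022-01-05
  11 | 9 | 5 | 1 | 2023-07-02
SELECT name, category FROM products WHERE category IN ('Accessories', 'Electronics', 'Computing')

Execution result:
name | category
Webcam | Electronics
Monitor | Computing
Charger | Accessories
Tablet | Computing
Phone | Electronics
Laptop | Computing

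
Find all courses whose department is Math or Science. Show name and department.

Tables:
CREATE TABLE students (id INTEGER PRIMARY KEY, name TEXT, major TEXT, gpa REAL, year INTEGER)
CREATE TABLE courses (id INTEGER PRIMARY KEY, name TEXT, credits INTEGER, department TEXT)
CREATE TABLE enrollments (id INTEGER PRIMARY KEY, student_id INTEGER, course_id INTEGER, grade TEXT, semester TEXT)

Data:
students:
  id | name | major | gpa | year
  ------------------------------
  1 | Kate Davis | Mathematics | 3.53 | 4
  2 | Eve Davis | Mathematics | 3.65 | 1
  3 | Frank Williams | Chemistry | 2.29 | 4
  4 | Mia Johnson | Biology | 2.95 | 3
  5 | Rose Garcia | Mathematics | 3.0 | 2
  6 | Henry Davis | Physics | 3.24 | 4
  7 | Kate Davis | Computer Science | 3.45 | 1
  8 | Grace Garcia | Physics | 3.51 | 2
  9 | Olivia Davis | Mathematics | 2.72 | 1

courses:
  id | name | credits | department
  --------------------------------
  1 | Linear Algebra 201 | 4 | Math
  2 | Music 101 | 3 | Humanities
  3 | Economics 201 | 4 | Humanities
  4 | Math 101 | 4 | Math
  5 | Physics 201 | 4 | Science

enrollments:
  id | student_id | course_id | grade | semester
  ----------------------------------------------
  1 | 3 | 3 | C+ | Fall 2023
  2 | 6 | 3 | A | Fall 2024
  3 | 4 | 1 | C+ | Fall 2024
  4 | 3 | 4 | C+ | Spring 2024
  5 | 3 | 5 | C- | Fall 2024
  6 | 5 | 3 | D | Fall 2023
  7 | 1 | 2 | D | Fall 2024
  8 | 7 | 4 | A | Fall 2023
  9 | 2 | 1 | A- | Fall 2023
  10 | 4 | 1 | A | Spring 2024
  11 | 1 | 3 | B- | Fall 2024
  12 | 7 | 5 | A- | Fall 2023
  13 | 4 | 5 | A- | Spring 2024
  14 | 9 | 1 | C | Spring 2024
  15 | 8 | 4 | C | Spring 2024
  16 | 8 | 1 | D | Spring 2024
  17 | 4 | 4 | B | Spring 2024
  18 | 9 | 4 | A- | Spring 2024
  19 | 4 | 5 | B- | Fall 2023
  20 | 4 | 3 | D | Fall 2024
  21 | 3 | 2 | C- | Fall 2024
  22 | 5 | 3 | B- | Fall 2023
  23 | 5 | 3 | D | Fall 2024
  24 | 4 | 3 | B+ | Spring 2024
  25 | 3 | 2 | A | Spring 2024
SELECT name, department FROM courses WHERE department IN ('Math', 'Science')

Execution result:
name | department
Linear Algebra 201 | Math
Math 101 | Math
Physics 201 | Science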